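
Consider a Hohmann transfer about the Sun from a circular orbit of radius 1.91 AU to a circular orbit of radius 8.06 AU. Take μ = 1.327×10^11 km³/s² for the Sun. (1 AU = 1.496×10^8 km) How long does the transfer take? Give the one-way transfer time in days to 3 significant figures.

t = 2030 days

In km: r₁ = 1.91 × 1.496×10^8 = 2.85736×10^8 km; r₂ = 8.06 × 1.496×10^8 = 1.205776×10^9 km.
Transfer-ellipse semi-major axis a_t = (r₁ + r₂)/2 = (2.85736×10^8 + 1.205776×10^9)/2 = 7.45756×10^8 km.
Half the transfer-orbit period gives t = π√(a_t³/μ) = 1.756×10^8 s.
Converting: 1.756×10^8 s ÷ 86400 s/day = 2030 days.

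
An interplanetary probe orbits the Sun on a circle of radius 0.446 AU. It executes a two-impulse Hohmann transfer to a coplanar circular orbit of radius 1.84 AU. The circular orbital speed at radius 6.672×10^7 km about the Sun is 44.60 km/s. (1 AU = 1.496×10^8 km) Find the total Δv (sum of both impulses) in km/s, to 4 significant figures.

Δv = 20.23 km/s

From the circular-orbit relation v² = μ/r at r = 6.672×10^7 km: μ = v²r = (44.60)² × 6.672×10^7 = 1.32717×10^11 km³/s².
In km: r₁ = 0.446 × 1.496×10^8 = 6.67216×10^7 km; r₂ = 1.84 × 1.496×10^8 = 2.75264×10^8 km.
Semi-major axis of the transfer orbit: a_t = (6.67216×10^7 + 2.75264×10^8)/2 = 1.709928×10^8 km.
At r₁ the circular-orbit speed is v₁ = √(μ/r₁) = 44.60 km/s.
Transfer-orbit speed at r₁ (vis-viva equation): v_p = √[μ(2/r₁ − 1/a_t)] = 56.59 km/s.
First burn Δv₁ = |v_p − v₁| = 11.99 km/s.
Circular speed at r₂: v₂ = √(μ/r₂) = 21.958 km/s.
Transfer-orbit speed at r₂: v_a = √[μ(2/r₂ − 1/a_t)] = 13.716 km/s.
Second burn Δv₂ = |v₂ − v_a| = 8.242 km/s.
Δv = Δv₁ + Δv₂ = 11.99 + 8.242 = 20.23 km/s.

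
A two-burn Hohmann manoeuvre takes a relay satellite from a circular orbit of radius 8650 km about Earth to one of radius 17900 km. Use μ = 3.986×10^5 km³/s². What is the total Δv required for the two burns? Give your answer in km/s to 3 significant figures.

Δv = 2.00 km/s

The Hohmann ellipse has a_t = (r₁ + r₂)/2 = 13275 km.
Circular speed at r₁: v₁ = √(μ/r₁) = √(3.986×10^5/8650) = 6.7883 km/s.
Transfer-orbit speed at r₁ (vis-viva): v_p = √[μ(2/r₁ − 1/a_t)] = 7.8826 km/s.
First burn Δv₁ = |v_p − v₁| = 1.094 km/s.
Circular speed at r₂: v₂ = √(μ/r₂) = 4.7189 km/s.
Transfer-orbit speed at r₂: v_a = √[μ(2/r₂ − 1/a_t)] = 3.8092 km/s.
Second burn Δv₂ = |v₂ − v_a| = 0.9097 km/s.
Total Δv = Δv₁ + Δv₂ = 2.004 km/s.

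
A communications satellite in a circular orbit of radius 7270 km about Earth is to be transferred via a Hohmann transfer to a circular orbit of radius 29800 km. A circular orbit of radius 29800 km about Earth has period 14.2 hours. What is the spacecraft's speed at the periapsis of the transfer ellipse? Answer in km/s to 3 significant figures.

From Kepler's third law T² = 4π²r³/μ at r = 29800 km, T = 14.2 hours = 14.2 × 3600 s = 51120 s: μ = 4π²r³/T² = 3.99785×10^5 km³/s².
Transfer-ellipse semi-major axis a_t = (r₁ + r₂)/2 = (7270 + 29800)/2 = 18535 km.
At periapsis, r = 7270 km.
Applying v² = μ(2/r − 1/a_t): v = 9.403 km/s.

v = 9.40 km/s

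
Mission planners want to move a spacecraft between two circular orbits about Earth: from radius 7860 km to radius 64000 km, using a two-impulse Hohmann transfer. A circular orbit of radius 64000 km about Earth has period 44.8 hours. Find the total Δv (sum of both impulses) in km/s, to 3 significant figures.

From Kepler's third law T² = 4π²r³/μ at r = 64000 km, T = 44.8 hours = 44.8 × 3600 s = 1.6128×10^5 s: μ = 4π²r³/T² = 3.97868×10^5 km³/s².
The Hohmann ellipse has a_t = (r₁ + r₂)/2 = 35930 km.
Circular speed at r₁: v₁ = √(μ/r₁) = √(3.97868×10^5/7860) = 7.115 km/s.
On the transfer ellipse at r₁, v² = μ(2/r − 1/a) gives v_p = √[μ(2/r₁ − 1/a_t)] = 9.496 km/s.
First burn Δv₁ = |v_p − v₁| = 2.381 km/s.
Circular speed at r₂: v₂ = √(μ/r₂) = 2.493 km/s.
Transfer-orbit speed at r₂: v_a = √[μ(2/r₂ − 1/a_t)] = 1.166 km/s.
Second burn Δv₂ = |v₂ − v_a| = 1.327 km/s.
Total Δv = Δv₁ + Δv₂ = 3.708 km/s.

Δv = 3.71 km/s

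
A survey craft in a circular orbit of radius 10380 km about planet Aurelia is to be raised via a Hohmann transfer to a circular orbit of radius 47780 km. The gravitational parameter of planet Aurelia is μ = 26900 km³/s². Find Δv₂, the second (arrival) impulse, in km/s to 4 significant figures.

Δv₂ = 0.3020 km/s

Transfer-ellipse semi-major axis a_t = (r₁ + r₂)/2 = (10380 + 47780)/2 = 29080 km.
Circular speed at r = 47780 km: v_c = √(μ/r) = 0.7503 km/s.
Transfer-orbit speed at the same r (vis-viva, a = a_t): v_t = √[μ(2/r − 1/a_t)] = 0.4483 km/s.
Δv₂ = |v_t − v_c| = |0.4483 − 0.7503| = 0.3020 km/s.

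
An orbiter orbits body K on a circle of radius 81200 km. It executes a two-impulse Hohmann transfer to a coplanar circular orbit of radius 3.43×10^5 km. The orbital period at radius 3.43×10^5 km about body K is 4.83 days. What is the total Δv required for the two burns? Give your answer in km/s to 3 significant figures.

From Kepler's third law T² = 4π²r³/μ at r = 3.43×10^5 km, T = 4.83 days = 4.83 × 86400 s = 4.17312×10^5 s: μ = 4π²r³/T² = 9.14788×10^6 km³/s².
The Hohmann ellipse has a_t = (r₁ + r₂)/2 = 2.121×10^5 km.
At r₁ the circular-orbit speed is v₁ = √(μ/r₁) = 10.614 km/s.
On the transfer ellipse at r₁, vis-viva equation gives v_p = √[μ(2/r₁ − 1/a_t)] = 13.498 km/s.
First burn Δv₁ = |v_p − v₁| = 2.884 km/s.
At r₂, v₂ = √(μ/r₂) = 5.164 km/s.
Transfer-orbit speed at r₂: v_a = √[μ(2/r₂ − 1/a_t)] = 3.195 km/s.
Second burn Δv₂ = |v₂ − v_a| = 1.969 km/s.
Δv = Δv₁ + Δv₂ = 2.884 + 1.969 = 4.853 km/s.

Δv = 4.85 km/s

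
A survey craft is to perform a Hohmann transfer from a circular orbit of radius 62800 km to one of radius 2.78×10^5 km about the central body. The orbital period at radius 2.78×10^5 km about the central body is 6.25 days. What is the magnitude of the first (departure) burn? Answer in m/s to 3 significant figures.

From Kepler's third law T² = 4π²r³/μ at r = 2.78×10^5 km, T = 6.25 days = 6.25 × 86400 s = 5.400×10^5 s: μ = 4π²r³/T² = 2.90875×10^6 km³/s².
The Hohmann ellipse has a_t = (r₁ + r₂)/2 = 1.704×10^5 km.
Circular speed at r = 62800 km: v_c = √(μ/r) = 6.806 km/s.
Vis-viva on the transfer ellipse at r = 62800 km gives v_t = √[μ(2/r − 1/a_t)] = 8.693 km/s.
Δv₁ = |v_t − v_c| = |8.693 − 6.806| = 1.887 km/s.

Δv₁ = 1890 m/s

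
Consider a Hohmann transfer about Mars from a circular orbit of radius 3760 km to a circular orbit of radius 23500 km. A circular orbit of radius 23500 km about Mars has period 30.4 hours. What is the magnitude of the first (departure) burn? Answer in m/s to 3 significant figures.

Δv₁ = 1060 m/s

From Kepler's third law T² = 4π²r³/μ at r = 23500 km, T = 30.4 hours = 30.4 × 3600 s = 1.0944×10^5 s: μ = 4π²r³/T² = 42777.1 km³/s².
The Hohmann ellipse has a_t = (r₁ + r₂)/2 = 13630 km.
On the circular orbit at r = 3760 km, v_c = √(μ/r) = 3.373 km/s.
Vis-viva on the transfer ellipse at r = 3760 km gives v_t = √[μ(2/r − 1/a_t)] = 4.429 km/s.
Δv₁ = |v_t − v_c| = |4.429 − 3.373| = 1.056 km/s.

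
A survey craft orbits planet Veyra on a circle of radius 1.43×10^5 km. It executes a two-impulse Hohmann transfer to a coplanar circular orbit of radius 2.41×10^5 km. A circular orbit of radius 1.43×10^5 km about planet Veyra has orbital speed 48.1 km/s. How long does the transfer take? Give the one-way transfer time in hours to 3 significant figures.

t = 4.04 hours

From the circular-orbit relation v² = μ/r at r = 1.43×10^5 km: μ = v²r = (48.1)² × 1.43×10^5 = 3.30846×10^8 km³/s².
The Hohmann ellipse has a_t = (r₁ + r₂)/2 = 1.920×10^5 km.
Transfer time t = π√(a_t³/μ) = π√((1.920×10^5)³ / 3.30846×10^8) = 14530 s.
Converting: 14530 s ÷ 3600 s/hour = 4.04 hours.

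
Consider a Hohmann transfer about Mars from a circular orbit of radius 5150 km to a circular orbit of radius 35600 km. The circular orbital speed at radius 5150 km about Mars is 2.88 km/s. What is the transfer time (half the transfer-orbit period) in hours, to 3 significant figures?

From the circular-orbit relation v² = μ/r at r = 5150 km: μ = v²r = (2.88)² × 5150 = 42716.2 km³/s².
Transfer-ellipse semi-major axis a_t = (r₁ + r₂)/2 = (5150 + 35600)/2 = 20375 km.
Half the transfer-orbit period gives t = π√(a_t³/μ) = 44210 s.
Converting: 44210 s ÷ 3600 s/hour = 12.3 hours.

t = 12.3 hours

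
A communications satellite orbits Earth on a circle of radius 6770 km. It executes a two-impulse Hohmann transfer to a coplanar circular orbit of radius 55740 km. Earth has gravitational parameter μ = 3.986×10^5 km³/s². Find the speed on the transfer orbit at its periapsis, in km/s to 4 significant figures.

The Hohmann ellipse has a_t = (r₁ + r₂)/2 = 31255 km.
The periapsis of the transfer ellipse is at r = 6770 km.
Vis-viva: v = √[μ(2/r − 1/a_t)] = √[3.986×10^5 × (2/6770 − 1/31255)] = 10.25 km/s.

v = 10.25 km/s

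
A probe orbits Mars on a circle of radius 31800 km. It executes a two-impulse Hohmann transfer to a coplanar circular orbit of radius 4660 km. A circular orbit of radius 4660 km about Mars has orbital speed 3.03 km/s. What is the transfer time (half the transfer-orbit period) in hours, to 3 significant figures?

From the circular-orbit relation v² = μ/r at r = 4660 km: μ = v²r = (3.03)² × 4660 = 42783.0 km³/s².
Transfer-ellipse semi-major axis a_t = (r₁ + r₂)/2 = (31800 + 4660)/2 = 18230 km.
Transfer time t = π√(a_t³/μ) = π√((18230)³ / 42783.0) = 37380 s.
Converting: 37380 s ÷ 3600 s/hour = 10.4 hours.

t = 10.4 hours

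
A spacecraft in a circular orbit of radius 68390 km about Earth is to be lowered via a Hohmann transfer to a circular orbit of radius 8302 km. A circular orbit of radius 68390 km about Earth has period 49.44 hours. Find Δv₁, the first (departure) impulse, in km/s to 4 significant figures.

Δv₁ = 1.291 km/s

From Kepler's third law T² = 4π²r³/μ at r = 68390 km, T = 49.44 hours = 49.44 × 3600 s = 1.77984×10^5 s: μ = 4π²r³/T² = 3.98635×10^5 km³/s².
Transfer-ellipse semi-major axis a_t = (r₁ + r₂)/2 = (68390 + 8302)/2 = 38346 km.
Circular speed at r = 68390 km: v_c = √(μ/r) = 2.414 km/s.
Vis-viva on the transfer ellipse at r = 68390 km gives v_t = √[μ(2/r − 1/a_t)] = 1.123 km/s.
Δv₁ = |v_t − v_c| = |1.123 − 2.414| = 1.291 km/s.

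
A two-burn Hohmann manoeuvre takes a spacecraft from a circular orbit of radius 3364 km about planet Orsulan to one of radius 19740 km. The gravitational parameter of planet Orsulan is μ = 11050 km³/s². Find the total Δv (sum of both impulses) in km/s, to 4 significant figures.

Δv = 0.9012 km/s

Transfer-ellipse semi-major axis a_t = (r₁ + r₂)/2 = (3364 + 19740)/2 = 11552 km.
Circular speed at r₁: v₁ = √(μ/r₁) = √(11050/3364) = 1.8124 km/s.
On the transfer ellipse at r₁, v² = μ(2/r − 1/a) gives v_p = √[μ(2/r₁ − 1/a_t)] = 2.3692 km/s.
First burn Δv₁ = |v_p − v₁| = 0.5568 km/s.
Circular speed at r₂: v₂ = √(μ/r₂) = 0.74818 km/s.
Transfer-orbit speed at r₂: v_a = √[μ(2/r₂ − 1/a_t)] = 0.40374 km/s.
Second burn Δv₂ = |v₂ − v_a| = 0.3444 km/s.
Δv = Δv₁ + Δv₂ = 0.5568 + 0.3444 = 0.9012 km/s.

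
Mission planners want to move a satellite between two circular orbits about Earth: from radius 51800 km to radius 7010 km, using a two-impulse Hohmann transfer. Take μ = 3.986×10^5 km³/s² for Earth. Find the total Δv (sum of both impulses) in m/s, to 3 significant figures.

Transfer-ellipse semi-major axis a_t = (r₁ + r₂)/2 = (51800 + 7010)/2 = 29405 km.
Circular speed at r₁: v₁ = √(μ/r₁) = √(3.986×10^5/51800) = 2.7740 km/s.
Transfer-orbit speed at r₁ (vis-viva): v_a = √[μ(2/r₁ − 1/a_t)] = 1.3544 km/s.
First burn Δv₁ = |v_a − v₁| = 1.4196 km/s.
Circular speed at r₂: v₂ = √(μ/r₂) = 7.54066 km/s.
Transfer-orbit speed at r₂: v_p = √[μ(2/r₂ − 1/a_t)] = 10.0084 km/s.
Second burn Δv₂ = |v₂ − v_p| = 2.4677 km/s.
Total Δv = Δv₁ + Δv₂ = 3.887 km/s.

Δv = 3890 m/s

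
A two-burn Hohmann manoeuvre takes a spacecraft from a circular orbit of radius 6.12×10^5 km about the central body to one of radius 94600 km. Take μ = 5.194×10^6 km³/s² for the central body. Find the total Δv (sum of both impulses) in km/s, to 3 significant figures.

The Hohmann ellipse has a_t = (r₁ + r₂)/2 = 3.533×10^5 km.
Circular speed at r₁: v₁ = √(μ/r₁) = √(5.194×10^6/6.120×10^5) = 2.91323 km/s.
Transfer-orbit speed at r₁ (vis-viva equation): v_a = √[μ(2/r₁ − 1/a_t)] = 1.50747 km/s.
First burn Δv₁ = |v_a − v₁| = 1.4058 km/s.
At r₂, v₂ = √(μ/r₂) = 7.4098 km/s.
Transfer-orbit speed at r₂: v_p = √[μ(2/r₂ − 1/a_t)] = 9.7524 km/s.
Second burn Δv₂ = |v₂ − v_p| = 2.3426 km/s.
Δv = Δv₁ + Δv₂ = 1.4058 + 2.3426 = 3.748 km/s.

Δv = 3.75 km/s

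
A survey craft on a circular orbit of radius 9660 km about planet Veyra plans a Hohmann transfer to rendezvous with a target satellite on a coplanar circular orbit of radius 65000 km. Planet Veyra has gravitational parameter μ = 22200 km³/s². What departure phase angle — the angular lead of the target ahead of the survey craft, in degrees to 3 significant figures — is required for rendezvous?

φ = 102°

Semi-major axis of the transfer orbit: a_t = (9660 + 65000)/2 = 37330 km.
The half-period of the transfer ellipse is t = π√(a_t³/μ) = 1.52076×10^5 s.
The target's mean motion on its circular orbit is ω₂ = √(μ/r₂³) = 8.99097×10^-6 rad/s.
Angle swept by the target during transfer: ω₂·t = 1.3673 rad = 78.34°.
The survey craft traverses 180° on the transfer ellipse, so the target must lead by 180° − 78.34° = 102°.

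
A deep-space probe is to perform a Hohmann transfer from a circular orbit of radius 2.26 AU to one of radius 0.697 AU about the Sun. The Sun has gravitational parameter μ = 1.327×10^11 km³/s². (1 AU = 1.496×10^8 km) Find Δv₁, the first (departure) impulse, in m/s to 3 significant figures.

Δv₁ = 6210 m/s

In km: r₁ = 2.26 × 1.496×10^8 = 3.38096×10^8 km; r₂ = 0.697 × 1.496×10^8 = 1.042712×10^8 km.
The Hohmann ellipse has a_t = (r₁ + r₂)/2 = 2.211836×10^8 km.
On the circular orbit at r = 3.38096×10^8 km, v_c = √(μ/r) = 19.8114 km/s.
Vis-viva on the transfer ellipse at r = 3.38096×10^8 km gives v_t = √[μ(2/r − 1/a_t)] = 13.6026 km/s.
Δv₁ = |v_t − v_c| = |13.6026 − 19.8114| = 6.209 km/s.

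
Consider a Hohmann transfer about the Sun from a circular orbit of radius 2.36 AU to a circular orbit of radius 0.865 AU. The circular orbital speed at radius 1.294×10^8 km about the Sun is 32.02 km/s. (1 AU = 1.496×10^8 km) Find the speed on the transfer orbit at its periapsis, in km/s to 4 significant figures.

v = 38.74 km/s

From the circular-orbit relation v² = μ/r at r = 1.294×10^8 km: μ = v²r = (32.02)² × 1.294×10^8 = 1.32671×10^11 km³/s².
In km: r₁ = 2.36 × 1.496×10^8 = 3.53056×10^8 km; r₂ = 0.865 × 1.496×10^8 = 1.29404×10^8 km.
Semi-major axis of the transfer orbit: a_t = (3.53056×10^8 + 1.29404×10^8)/2 = 2.4123×10^8 km.
The periapsis of the transfer ellipse is at r = 1.29404×10^8 km.
Vis-viva: v = √[μ(2/r − 1/a_t)] = √[1.32671×10^11 × (2/1.29404×10^8 − 1/2.4123×10^8)] = 38.74 km/s.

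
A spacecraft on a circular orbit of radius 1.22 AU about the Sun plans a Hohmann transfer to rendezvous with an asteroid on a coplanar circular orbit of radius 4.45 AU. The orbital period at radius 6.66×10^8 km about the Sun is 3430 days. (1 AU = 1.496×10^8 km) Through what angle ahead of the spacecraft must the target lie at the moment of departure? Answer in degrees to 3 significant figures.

φ = 88.5°

From Kepler's third law T² = 4π²r³/μ at r = 6.66×10^8 km, T = 3430 days = 3430 × 86400 s = 2.96352×10^8 s: μ = 4π²r³/T² = 1.32790×10^11 km³/s².
In km: r₁ = 1.22 × 1.496×10^8 = 1.82512×10^8 km; r₂ = 4.45 × 1.496×10^8 = 6.6572×10^8 km.
Transfer-ellipse semi-major axis a_t = (r₁ + r₂)/2 = (1.82512×10^8 + 6.6572×10^8)/2 = 4.24116×10^8 km.
The half-period of the transfer ellipse is t = π√(a_t³/μ) = 7.5300×10^7 s.
The target's mean motion on its circular orbit is ω₂ = √(μ/r₂³) = 2.1215×10^-8 rad/s.
Angle swept by the target during transfer: ω₂·t = 1.5975 rad = 91.53°.
Arrival is 180° from departure on the ellipse, so φ = 180° − 91.53° = 88.5°.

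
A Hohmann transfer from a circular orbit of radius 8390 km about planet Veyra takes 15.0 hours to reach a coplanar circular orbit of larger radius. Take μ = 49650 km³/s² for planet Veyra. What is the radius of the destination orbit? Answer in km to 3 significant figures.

Transfer time t = 15.0 hours = 54000 s, and t = π√(a_t³/μ).
So a_t = (μ t²/π²)^(1/3) = (49650 × (54000)² / π²)^(1/3) = 24479 km.
Since a_t = (r₁ + r₂)/2, r₂ = 2a_t − r₁ = 2×24479 − 8390 = 40568 km.

r₂ = 40600 km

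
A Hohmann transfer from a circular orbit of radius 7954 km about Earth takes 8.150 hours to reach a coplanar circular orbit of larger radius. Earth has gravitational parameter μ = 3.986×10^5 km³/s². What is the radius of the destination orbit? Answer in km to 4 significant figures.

r₂ = 57320 km

Transfer time t = 8.150 hours = 29340 s, and t = π√(a_t³/μ).
So a_t = (μ t²/π²)^(1/3) = (3.986×10^5 × (29340)² / π²)^(1/3) = 32638 km.
Since a_t = (r₁ + r₂)/2, r₂ = 2a_t − r₁ = 2×32638 − 7954 = 57322 km.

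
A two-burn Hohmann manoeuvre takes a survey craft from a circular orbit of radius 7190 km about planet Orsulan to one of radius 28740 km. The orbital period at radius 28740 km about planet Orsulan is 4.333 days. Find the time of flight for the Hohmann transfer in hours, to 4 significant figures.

From Kepler's third law T² = 4π²r³/μ at r = 28740 km, T = 4.333 days = 4.333 × 86400 s = 3.743712×10^5 s: μ = 4π²r³/T² = 6686.75 km³/s².
The Hohmann ellipse has a_t = (r₁ + r₂)/2 = 17965 km.
Half the transfer-orbit period gives t = π√(a_t³/μ) = 92510 s.
Converting: 92510 s ÷ 3600 s/hour = 25.70 hours.

t = 25.70 hours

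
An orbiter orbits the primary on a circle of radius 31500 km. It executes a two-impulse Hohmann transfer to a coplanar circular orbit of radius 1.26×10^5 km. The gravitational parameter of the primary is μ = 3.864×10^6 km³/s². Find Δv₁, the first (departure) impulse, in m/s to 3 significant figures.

Δv₁ = 2930 m/s

The Hohmann ellipse has a_t = (r₁ + r₂)/2 = 78750 km.
On the circular orbit at r = 31500 km, v_c = √(μ/r) = 11.0755 km/s.
Vis-viva on the transfer ellipse at r = 31500 km gives v_t = √[μ(2/r − 1/a_t)] = 14.0095 km/s.
Δv₁ = |v_t − v_c| = |14.0095 − 11.0755| = 2.934 km/s.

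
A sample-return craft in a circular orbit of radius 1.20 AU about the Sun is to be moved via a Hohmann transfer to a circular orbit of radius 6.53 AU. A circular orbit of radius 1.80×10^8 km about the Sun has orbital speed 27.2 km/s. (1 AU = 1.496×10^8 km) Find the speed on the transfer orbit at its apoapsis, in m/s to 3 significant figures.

v = 6510 m/s

From the circular-orbit relation v² = μ/r at r = 1.80×10^8 km: μ = v²r = (27.2)² × 1.80×10^8 = 1.33171×10^11 km³/s².
In km: r₁ = 1.20 × 1.496×10^8 = 1.7952×10^8 km; r₂ = 6.53 × 1.496×10^8 = 9.76888×10^8 km.
Semi-major axis of the transfer orbit: a_t = (1.7952×10^8 + 9.76888×10^8)/2 = 5.78204×10^8 km.
At apoapsis, r = 9.76888×10^8 km.
From the vis-viva equation, v = √[μ(2/r − 1/a_t)] = 6.506 km/s.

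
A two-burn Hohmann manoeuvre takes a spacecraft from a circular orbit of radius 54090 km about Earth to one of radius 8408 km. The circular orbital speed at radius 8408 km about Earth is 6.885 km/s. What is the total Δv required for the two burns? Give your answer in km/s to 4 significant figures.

Δv = 3.480 km/s

From the circular-orbit relation v² = μ/r at r = 8408 km: μ = v²r = (6.885)² × 8408 = 3.98566×10^5 km³/s².
Transfer-ellipse semi-major axis a_t = (r₁ + r₂)/2 = (54090 + 8408)/2 = 31249 km.
At r₁ the circular-orbit speed is v₁ = √(μ/r₁) = 2.714512 km/s.
On the transfer ellipse at r₁, vis-viva gives v_a = √[μ(2/r₁ − 1/a_t)] = 1.408057 km/s.
First burn Δv₁ = |v_a − v₁| = 1.3065 km/s.
Circular speed at r₂: v₂ = √(μ/r₂) = 6.8850 km/s.
Transfer-orbit speed at r₂: v_p = √[μ(2/r₂ − 1/a_t)] = 9.0583 km/s.
Second burn Δv₂ = |v₂ − v_p| = 2.1733 km/s.
Δv = Δv₁ + Δv₂ = 1.3065 + 2.1733 = 3.480 km/s.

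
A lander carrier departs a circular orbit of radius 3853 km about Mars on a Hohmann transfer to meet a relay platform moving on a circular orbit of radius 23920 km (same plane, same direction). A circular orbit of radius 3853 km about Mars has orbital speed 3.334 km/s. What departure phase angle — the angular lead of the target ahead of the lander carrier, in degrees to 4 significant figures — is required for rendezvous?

φ = 100.4°

From the circular-orbit relation v² = μ/r at r = 3853 km: μ = v²r = (3.334)² × 3853 = 42828.2 km³/s².
The Hohmann ellipse has a_t = (r₁ + r₂)/2 = 13886.5 km.
The half-period of the transfer ellipse is t = π√(a_t³/μ) = 24841 s.
Target angular speed ω₂ = √(μ/r₂³) = 5.5940×10^-5 rad/s.
Angle swept by the target during transfer: ω₂·t = 1.3896 rad = 79.62°.
Arrival is 180° from departure on the ellipse, so φ = 180° − 79.62° = 100.4°.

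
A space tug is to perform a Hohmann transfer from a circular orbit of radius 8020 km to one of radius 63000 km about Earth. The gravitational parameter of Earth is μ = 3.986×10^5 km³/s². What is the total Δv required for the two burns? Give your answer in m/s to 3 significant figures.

Δv = 3660 m/s

Semi-major axis of the transfer orbit: a_t = (8020 + 63000)/2 = 35510 km.
Circular speed at r₁: v₁ = √(μ/r₁) = √(3.986×10^5/8020) = 7.050 km/s.
On the transfer ellipse at r₁, v² = μ(2/r − 1/a) gives v_p = √[μ(2/r₁ − 1/a_t)] = 9.390 km/s.
First burn Δv₁ = |v_p − v₁| = 2.340 km/s.
Circular speed at r₂: v₂ = √(μ/r₂) = 2.515 km/s.
Transfer-orbit speed at r₂: v_a = √[μ(2/r₂ − 1/a_t)] = 1.195 km/s.
Second burn Δv₂ = |v₂ − v_a| = 1.320 km/s.
Δv = Δv₁ + Δv₂ = 2.340 + 1.320 = 3.660 km/s.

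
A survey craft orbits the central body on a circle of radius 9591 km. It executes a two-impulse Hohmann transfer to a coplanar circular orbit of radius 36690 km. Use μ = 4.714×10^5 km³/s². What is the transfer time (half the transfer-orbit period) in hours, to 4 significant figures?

t = 4.474 hours

The Hohmann ellipse has a_t = (r₁ + r₂)/2 = 23140.5 km.
Transfer time t = π√(a_t³/μ) = π√((23140.5)³ / 4.714×10^5) = 16107 s.
Converting: 16107 s ÷ 3600 s/hour = 4.474 hours.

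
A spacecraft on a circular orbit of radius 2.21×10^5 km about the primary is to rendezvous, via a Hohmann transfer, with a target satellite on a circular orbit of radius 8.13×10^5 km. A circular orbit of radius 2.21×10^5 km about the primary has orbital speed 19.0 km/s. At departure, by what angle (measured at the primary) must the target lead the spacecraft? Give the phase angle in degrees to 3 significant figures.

From the circular-orbit relation v² = μ/r at r = 2.21×10^5 km: μ = v²r = (19.0)² × 2.21×10^5 = 7.97810×10^7 km³/s².
Semi-major axis of the transfer orbit: a_t = (2.210×10^5 + 8.130×10^5)/2 = 5.170×10^5 km.
Transfer time t = π√(a_t³/μ) = 1.30748×10^5 s.
The target's mean motion on its circular orbit is ω₂ = √(μ/r₂³) = 1.21847×10^-5 rad/s.
Angle swept by the target during transfer: ω₂·t = 1.5931 rad = 91.28°.
The spacecraft traverses 180° on the transfer ellipse, so the target must lead by 180° − 91.28° = 88.7°.

φ = 88.7°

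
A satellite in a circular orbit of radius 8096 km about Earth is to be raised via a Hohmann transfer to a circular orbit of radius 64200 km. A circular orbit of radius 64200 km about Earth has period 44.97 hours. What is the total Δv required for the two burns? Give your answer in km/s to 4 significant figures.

From Kepler's third law T² = 4π²r³/μ at r = 64200 km, T = 44.97 hours = 44.97 × 3600 s = 1.61892×10^5 s: μ = 4π²r³/T² = 3.98579×10^5 km³/s².
Transfer-ellipse semi-major axis a_t = (r₁ + r₂)/2 = (8096 + 64200)/2 = 36148 km.
Circular speed at r₁: v₁ = √(μ/r₁) = √(3.98579×10^5/8096) = 7.016520 km/s.
Transfer-orbit speed at r₁ (vis-viva equation): v_p = √[μ(2/r₁ − 1/a_t)] = 9.350765 km/s.
First burn Δv₁ = |v_p − v₁| = 2.3342 km/s.
Circular speed at r₂: v₂ = √(μ/r₂) = 2.4917 km/s.
Transfer-orbit speed at r₂: v_a = √[μ(2/r₂ − 1/a_t)] = 1.1792 km/s.
Second burn Δv₂ = |v₂ − v_a| = 1.3125 km/s.
Δv = Δv₁ + Δv₂ = 2.3342 + 1.3125 = 3.647 km/s.

Δv = 3.647 km/s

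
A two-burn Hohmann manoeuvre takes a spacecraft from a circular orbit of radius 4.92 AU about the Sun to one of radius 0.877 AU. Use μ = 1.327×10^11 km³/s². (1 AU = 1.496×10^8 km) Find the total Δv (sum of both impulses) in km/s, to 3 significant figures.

Δv = 15.7 km/s

In km: r₁ = 4.92 × 1.496×10^8 = 7.36032×10^8 km; r₂ = 0.877 × 1.496×10^8 = 1.311992×10^8 km.
The Hohmann ellipse has a_t = (r₁ + r₂)/2 = 4.336156×10^8 km.
Circular speed at r₁: v₁ = √(μ/r₁) = √(1.327×10^11/7.36032×10^8) = 13.427 km/s.
Transfer-orbit speed at r₁ (vis-viva equation): v_a = √[μ(2/r₁ − 1/a_t)] = 7.3858 km/s.
First burn Δv₁ = |v_a − v₁| = 6.041 km/s.
At r₂, v₂ = √(μ/r₂) = 31.803 km/s.
Transfer-orbit speed at r₂: v_p = √[μ(2/r₂ − 1/a_t)] = 41.435 km/s.
Second burn Δv₂ = |v₂ − v_p| = 9.632 km/s.
Total Δv = Δv₁ + Δv₂ = 15.67 km/s.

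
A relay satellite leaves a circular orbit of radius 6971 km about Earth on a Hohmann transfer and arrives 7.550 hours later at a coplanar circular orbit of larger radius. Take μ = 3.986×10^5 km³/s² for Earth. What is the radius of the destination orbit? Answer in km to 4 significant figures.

Transfer time t = 7.550 hours = 27180 s, and t = π√(a_t³/μ).
So a_t = (μ t²/π²)^(1/3) = (3.986×10^5 × (27180)² / π²)^(1/3) = 31016 km.
Since a_t = (r₁ + r₂)/2, r₂ = 2a_t − r₁ = 2×31016 − 6971 = 55061 km.

r₂ = 55060 km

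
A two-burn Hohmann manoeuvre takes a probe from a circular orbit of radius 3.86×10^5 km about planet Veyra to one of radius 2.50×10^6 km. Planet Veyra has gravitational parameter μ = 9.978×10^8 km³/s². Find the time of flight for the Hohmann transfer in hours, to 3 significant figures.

Transfer-ellipse semi-major axis a_t = (r₁ + r₂)/2 = (3.860×10^5 + 2.500×10^6)/2 = 1.443×10^6 km.
Transfer time t = π√(a_t³/μ) = π√((1.443×10^6)³ / 9.978×10^8) = 1.724×10^5 s.
Converting: 1.724×10^5 s ÷ 3600 s/hour = 47.9 hours.

t = 47.9 hours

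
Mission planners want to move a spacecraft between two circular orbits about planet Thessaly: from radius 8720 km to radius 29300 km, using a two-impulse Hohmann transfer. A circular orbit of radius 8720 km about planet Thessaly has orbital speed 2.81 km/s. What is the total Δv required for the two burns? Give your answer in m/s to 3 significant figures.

From the circular-orbit relation v² = μ/r at r = 8720 km: μ = v²r = (2.81)² × 8720 = 68854.0 km³/s².
The Hohmann ellipse has a_t = (r₁ + r₂)/2 = 19010 km.
Circular speed at r₁: v₁ = √(μ/r₁) = √(68854.0/8720) = 2.8100 km/s.
On the transfer ellipse at r₁, v² = μ(2/r − 1/a) gives v_p = √[μ(2/r₁ − 1/a_t)] = 3.4886 km/s.
First burn Δv₁ = |v_p − v₁| = 0.6786 km/s.
At r₂, v₂ = √(μ/r₂) = 1.53296 km/s.
Transfer-orbit speed at r₂: v_a = √[μ(2/r₂ − 1/a_t)] = 1.03824 km/s.
Second burn Δv₂ = |v₂ − v_a| = 0.4947 km/s.
Total Δv = Δv₁ + Δv₂ = 1.173 km/s.

Δv = 1170 m/s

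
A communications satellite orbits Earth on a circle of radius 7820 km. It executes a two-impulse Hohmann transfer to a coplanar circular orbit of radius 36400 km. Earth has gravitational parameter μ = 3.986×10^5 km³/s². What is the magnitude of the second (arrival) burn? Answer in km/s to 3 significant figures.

Transfer-ellipse semi-major axis a_t = (r₁ + r₂)/2 = (7820 + 36400)/2 = 22110 km.
Circular speed at r = 36400 km: v_c = √(μ/r) = 3.309 km/s.
Vis-viva on the transfer ellipse at r = 36400 km gives v_t = √[μ(2/r − 1/a_t)] = 1.968 km/s.
Δv₂ = |v_t − v_c| = |1.968 − 3.309| = 1.341 km/s.

Δv₂ = 1.34 km/s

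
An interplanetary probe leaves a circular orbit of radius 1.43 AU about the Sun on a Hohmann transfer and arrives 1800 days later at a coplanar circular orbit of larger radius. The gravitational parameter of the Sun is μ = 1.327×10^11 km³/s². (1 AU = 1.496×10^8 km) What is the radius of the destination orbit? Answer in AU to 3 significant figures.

In km: r₁ = 1.43 × 1.496×10^8 = 2.13928×10^8 km.
Transfer time t = 1800 days = 1.5552×10^8 s, and t = π√(a_t³/μ).
So a_t = (μ t²/π²)^(1/3) = (1.327×10^11 × (1.5552×10^8)² / π²)^(1/3) = 6.8767×10^8 km.
Since a_t = (r₁ + r₂)/2, r₂ = 2a_t − r₁ = 2×6.8767×10^8 − 2.13928×10^8 = 1.161412×10^9 km.
In AU: r₂ = 1.161412×10^9 / 1.496×10^8 = 7.76 AU.

r₂ = 7.76 AU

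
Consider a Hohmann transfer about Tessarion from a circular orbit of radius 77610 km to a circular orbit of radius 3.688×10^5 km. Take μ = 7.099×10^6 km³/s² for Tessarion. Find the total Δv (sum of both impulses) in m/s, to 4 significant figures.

Transfer-ellipse semi-major axis a_t = (r₁ + r₂)/2 = (77610 + 3.688×10^5)/2 = 2.23205×10^5 km.
Circular speed at r₁: v₁ = √(μ/r₁) = √(7.099×10^6/77610) = 9.5640 km/s.
On the transfer ellipse at r₁, vis-viva gives v_p = √[μ(2/r₁ − 1/a_t)] = 12.294 km/s.
First burn Δv₁ = |v_p − v₁| = 2.730 km/s.
At r₂, v₂ = √(μ/r₂) = 4.387 km/s.
Transfer-orbit speed at r₂: v_a = √[μ(2/r₂ − 1/a_t)] = 2.587 km/s.
Second burn Δv₂ = |v₂ − v_a| = 1.800 km/s.
Δv = Δv₁ + Δv₂ = 2.730 + 1.800 = 4.530 km/s.

Δv = 4530 m/s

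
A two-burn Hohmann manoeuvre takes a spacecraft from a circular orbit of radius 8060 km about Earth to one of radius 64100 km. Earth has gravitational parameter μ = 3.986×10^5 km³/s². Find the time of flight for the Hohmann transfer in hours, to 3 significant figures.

t = 9.47 hours

Transfer-ellipse semi-major axis a_t = (r₁ + r₂)/2 = (8060 + 64100)/2 = 36080 km.
Half the transfer-orbit period gives t = π√(a_t³/μ) = 34100 s.
Converting: 34100 s ÷ 3600 s/hour = 9.47 hours.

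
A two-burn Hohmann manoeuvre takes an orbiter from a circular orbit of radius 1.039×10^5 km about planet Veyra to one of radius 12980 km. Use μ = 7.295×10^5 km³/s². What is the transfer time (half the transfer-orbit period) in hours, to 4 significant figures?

Transfer-ellipse semi-major axis a_t = (r₁ + r₂)/2 = (1.039×10^5 + 12980)/2 = 58440 km.
By Kepler's third law the transfer-orbit period is T = 2π√(a_t³/μ), so t = T/2 = 51960 s.
Converting: 51960 s ÷ 3600 s/hour = 14.43 hours.

t = 14.43 hours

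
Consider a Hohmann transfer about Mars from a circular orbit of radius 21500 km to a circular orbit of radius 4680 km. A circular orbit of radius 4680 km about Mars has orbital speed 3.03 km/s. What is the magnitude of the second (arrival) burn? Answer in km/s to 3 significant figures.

From the circular-orbit relation v² = μ/r at r = 4680 km: μ = v²r = (3.03)² × 4680 = 42966.6 km³/s².
Transfer-ellipse semi-major axis a_t = (r₁ + r₂)/2 = (21500 + 4680)/2 = 13090 km.
Circular speed at r = 4680 km: v_c = √(μ/r) = 3.0300 km/s.
Vis-viva on the transfer ellipse at r = 4680 km gives v_t = √[μ(2/r − 1/a_t)] = 3.8832 km/s.
Δv₂ = |v_t − v_c| = |3.8832 − 3.0300| = 0.8532 km/s.

Δv₂ = 0.853 km/s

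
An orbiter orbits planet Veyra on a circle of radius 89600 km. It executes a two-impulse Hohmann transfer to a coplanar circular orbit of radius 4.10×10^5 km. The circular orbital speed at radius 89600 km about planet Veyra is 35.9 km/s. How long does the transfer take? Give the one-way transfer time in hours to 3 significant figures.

t = 10.1 hours

From the circular-orbit relation v² = μ/r at r = 89600 km: μ = v²r = (35.9)² × 89600 = 1.15477×10^8 km³/s².
Transfer-ellipse semi-major axis a_t = (r₁ + r₂)/2 = (89600 + 4.100×10^5)/2 = 2.498×10^5 km.
By Kepler's third law the transfer-orbit period is T = 2π√(a_t³/μ), so t = T/2 = 36500 s.
Converting: 36500 s ÷ 3600 s/hour = 10.1 hours.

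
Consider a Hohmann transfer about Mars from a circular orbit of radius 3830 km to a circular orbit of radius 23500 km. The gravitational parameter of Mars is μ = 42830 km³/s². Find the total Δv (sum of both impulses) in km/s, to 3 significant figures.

The Hohmann ellipse has a_t = (r₁ + r₂)/2 = 13665 km.
Circular speed at r₁: v₁ = √(μ/r₁) = √(42830/3830) = 3.34406 km/s.
Transfer-orbit speed at r₁ (v² = μ(2/r − 1/a)): v_p = √[μ(2/r₁ − 1/a_t)] = 4.38534 km/s.
First burn Δv₁ = |v_p − v₁| = 1.0413 km/s.
At r₂, v₂ = √(μ/r₂) = 1.350 km/s.
Transfer-orbit speed at r₂: v_a = √[μ(2/r₂ − 1/a_t)] = 0.7147 km/s.
Second burn Δv₂ = |v₂ − v_a| = 0.63530 km/s.
Δv = Δv₁ + Δv₂ = 1.0413 + 0.63530 = 1.677 km/s.

Δv = 1.68 km/s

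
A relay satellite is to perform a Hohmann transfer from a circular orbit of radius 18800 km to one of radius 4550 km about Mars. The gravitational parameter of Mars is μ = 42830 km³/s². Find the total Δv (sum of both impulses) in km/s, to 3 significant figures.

Δv = 1.39 km/s

Transfer-ellipse semi-major axis a_t = (r₁ + r₂)/2 = (18800 + 4550)/2 = 11675 km.
At r₁ the circular-orbit speed is v₁ = √(μ/r₁) = 1.5094 km/s.
Transfer-orbit speed at r₁ (v² = μ(2/r − 1/a)): v_a = √[μ(2/r₁ − 1/a_t)] = 0.94226 km/s.
First burn Δv₁ = |v_a − v₁| = 0.5671 km/s.
Circular speed at r₂: v₂ = √(μ/r₂) = 3.0681 km/s.
Transfer-orbit speed at r₂: v_p = √[μ(2/r₂ − 1/a_t)] = 3.8933 km/s.
Second burn Δv₂ = |v₂ − v_p| = 0.8252 km/s.
Δv = Δv₁ + Δv₂ = 0.5671 + 0.8252 = 1.392 km/s.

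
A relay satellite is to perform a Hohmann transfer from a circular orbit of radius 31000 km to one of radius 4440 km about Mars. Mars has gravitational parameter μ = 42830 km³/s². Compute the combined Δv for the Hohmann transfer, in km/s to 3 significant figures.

Semi-major axis of the transfer orbit: a_t = (31000 + 4440)/2 = 17720 km.
Circular speed at r₁: v₁ = √(μ/r₁) = √(42830/31000) = 1.1754 km/s.
Transfer-orbit speed at r₁ (v² = μ(2/r − 1/a)): v_a = √[μ(2/r₁ − 1/a_t)] = 0.58837 km/s.
First burn Δv₁ = |v_a − v₁| = 0.5870 km/s.
Circular speed at r₂: v₂ = √(μ/r₂) = 3.106 km/s.
Transfer-orbit speed at r₂: v_p = √[μ(2/r₂ − 1/a_t)] = 4.108 km/s.
Second burn Δv₂ = |v₂ − v_p| = 1.002 km/s.
Δv = Δv₁ + Δv₂ = 0.5870 + 1.002 = 1.589 km/s.

Δv = 1.59 km/s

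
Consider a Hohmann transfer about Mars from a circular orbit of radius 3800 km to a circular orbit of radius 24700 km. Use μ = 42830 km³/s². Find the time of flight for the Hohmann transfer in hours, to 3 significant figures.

t = 7.17 hours

The Hohmann ellipse has a_t = (r₁ + r₂)/2 = 14250 km.
Transfer time t = π√(a_t³/μ) = π√((14250)³ / 42830) = 25820 s.
Converting: 25820 s ÷ 3600 s/hour = 7.17 hours.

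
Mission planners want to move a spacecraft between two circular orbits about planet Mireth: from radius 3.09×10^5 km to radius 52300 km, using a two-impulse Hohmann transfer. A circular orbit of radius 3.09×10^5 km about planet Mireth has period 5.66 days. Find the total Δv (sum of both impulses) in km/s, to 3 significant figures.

From Kepler's third law T² = 4π²r³/μ at r = 3.09×10^5 km, T = 5.66 days = 5.66 × 86400 s = 4.89024×10^5 s: μ = 4π²r³/T² = 4.87051×10^6 km³/s².
The Hohmann ellipse has a_t = (r₁ + r₂)/2 = 1.8065×10^5 km.
At r₁ the circular-orbit speed is v₁ = √(μ/r₁) = 3.970 km/s.
Transfer-orbit speed at r₁ (vis-viva): v_a = √[μ(2/r₁ − 1/a_t)] = 2.136 km/s.
First burn Δv₁ = |v_a − v₁| = 1.834 km/s.
Circular speed at r₂: v₂ = √(μ/r₂) = 9.6502 km/s.
Transfer-orbit speed at r₂: v_p = √[μ(2/r₂ − 1/a_t)] = 12.621 km/s.
Second burn Δv₂ = |v₂ − v_p| = 2.971 km/s.
Δv = Δv₁ + Δv₂ = 1.834 + 2.971 = 4.805 km/s.

Δv = 4.80 km/s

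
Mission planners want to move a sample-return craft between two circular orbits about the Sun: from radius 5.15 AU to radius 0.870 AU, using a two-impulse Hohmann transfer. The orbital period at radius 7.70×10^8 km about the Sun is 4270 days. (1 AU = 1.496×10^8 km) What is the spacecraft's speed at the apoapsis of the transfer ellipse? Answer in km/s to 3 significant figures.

From Kepler's third law T² = 4π²r³/μ at r = 7.70×10^8 km, T = 4270 days = 4270 × 86400 s = 3.68928×10^8 s: μ = 4π²r³/T² = 1.32419×10^11 km³/s².
In km: r₁ = 5.15 × 1.496×10^8 = 7.7044×10^8 km; r₂ = 0.870 × 1.496×10^8 = 1.30152×10^8 km.
The Hohmann ellipse has a_t = (r₁ + r₂)/2 = 4.50296×10^8 km.
At apoapsis, r = 7.7044×10^8 km.
From the vis-viva equation, v = √[μ(2/r − 1/a_t)] = 7.048 km/s.

v = 7.05 km/s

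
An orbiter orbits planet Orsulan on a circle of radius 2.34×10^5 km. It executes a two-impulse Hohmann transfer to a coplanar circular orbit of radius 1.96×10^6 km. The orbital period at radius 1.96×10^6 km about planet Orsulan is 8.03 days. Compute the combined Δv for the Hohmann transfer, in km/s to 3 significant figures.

Δv = 26.8 km/s

From Kepler's third law T² = 4π²r³/μ at r = 1.96×10^6 km, T = 8.03 days = 8.03 × 86400 s = 6.93792×10^5 s: μ = 4π²r³/T² = 6.17546×10^8 km³/s².
Transfer-ellipse semi-major axis a_t = (r₁ + r₂)/2 = (2.340×10^5 + 1.960×10^6)/2 = 1.097×10^6 km.
At r₁ the circular-orbit speed is v₁ = √(μ/r₁) = 51.37 km/s.
On the transfer ellipse at r₁, vis-viva gives v_p = √[μ(2/r₁ − 1/a_t)] = 68.67 km/s.
First burn Δv₁ = |v_p − v₁| = 17.30 km/s.
At r₂, v₂ = √(μ/r₂) = 17.75 km/s.
Transfer-orbit speed at r₂: v_a = √[μ(2/r₂ − 1/a_t)] = 8.198 km/s.
Second burn Δv₂ = |v₂ − v_a| = 9.552 km/s.
Total Δv = Δv₁ + Δv₂ = 26.85 km/s.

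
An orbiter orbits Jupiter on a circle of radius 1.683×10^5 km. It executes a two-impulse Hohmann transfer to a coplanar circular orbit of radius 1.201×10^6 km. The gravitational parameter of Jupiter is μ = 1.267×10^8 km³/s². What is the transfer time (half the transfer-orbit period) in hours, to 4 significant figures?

t = 43.92 hours

Transfer-ellipse semi-major axis a_t = (r₁ + r₂)/2 = (1.683×10^5 + 1.201×10^6)/2 = 6.8465×10^5 km.
By Kepler's third law the transfer-orbit period is T = 2π√(a_t³/μ), so t = T/2 = 1.581×10^5 s.
Converting: 1.581×10^5 s ÷ 3600 s/hour = 43.92 hours.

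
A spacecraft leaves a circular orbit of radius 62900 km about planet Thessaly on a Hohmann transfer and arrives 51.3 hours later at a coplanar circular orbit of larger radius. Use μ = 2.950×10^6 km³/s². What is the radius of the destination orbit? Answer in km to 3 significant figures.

Transfer time t = 51.3 hours = 1.8468×10^5 s, and t = π√(a_t³/μ).
So a_t = (μ t²/π²)^(1/3) = (2.950×10^6 × (1.8468×10^5)² / π²)^(1/3) = 2.1683×10^5 km.
Since a_t = (r₁ + r₂)/2, r₂ = 2a_t − r₁ = 2×2.1683×10^5 − 62900 = 3.7076×10^5 km.

r₂ = 3.71×10^5 km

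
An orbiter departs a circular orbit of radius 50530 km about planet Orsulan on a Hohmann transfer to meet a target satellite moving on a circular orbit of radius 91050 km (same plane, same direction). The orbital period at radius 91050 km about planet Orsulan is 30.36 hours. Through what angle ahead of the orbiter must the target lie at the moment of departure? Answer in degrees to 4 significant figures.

φ = 56.60°

From Kepler's third law T² = 4π²r³/μ at r = 91050 km, T = 30.36 hours = 30.36 × 3600 s = 1.09296×10^5 s: μ = 4π²r³/T² = 2.49454×10^6 km³/s².
The Hohmann ellipse has a_t = (r₁ + r₂)/2 = 70790 km.
Transfer time t = π√(a_t³/μ) = 37460 s.
Target angular speed ω₂ = √(μ/r₂³) = 5.749×10^-5 rad/s.
Angle swept by the target during transfer: ω₂·t = 2.154 rad = 123.4°.
Arrival is 180° from departure on the ellipse, so φ = 180° − 123.4° = 56.60°.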